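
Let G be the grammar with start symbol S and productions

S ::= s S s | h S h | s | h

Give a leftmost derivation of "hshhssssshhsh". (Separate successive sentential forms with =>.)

S=>hSh=>hsSsh=>hshShsh=>hshhShhsh=>hshhsSshhsh=>hshhssSsshhsh=>hshhssssshhsh

S => hSh   [S ::= h S h]
hSh => hsSsh   [S ::= s S s]
hsSsh => hshShsh   [S ::= h S h]
hshShsh => hshhShhsh   [S ::= h S h]
hshhShhsh => hshhsSshhsh   [S ::= s S s]
hshhsSshhsh => hshhssSsshhsh   [S ::= s S s]
hshhssSsshhsh => hshhssssshhsh   [S ::= s]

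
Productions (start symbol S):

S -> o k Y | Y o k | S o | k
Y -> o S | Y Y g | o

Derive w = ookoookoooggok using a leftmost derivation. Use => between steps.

S => Yok => YYgok => oSYgok => ookYYgok => ookoYgok => ookoYYggok => ookooSYggok => ookooSoYggok => ookoookYoYggok => ookoookooYggok => ookoookoooggok

S => Yok   [S -> Y o k]
Yok => YYgok   [Y -> Y Y g]
YYgok => oSYgok   [Y -> o S]
oSYgok => ookYYgok   [S -> o k Y]
ookYYgok => ookoYgok   [Y -> o]
ookoYgok => ookoYYggok   [Y -> Y Y g]
ookoYYggok => ookooSYggok   [Y -> o S]
ookooSYggok => ookooSoYggok   [S -> S o]
ookooSoYggok => ookoookYoYggok   [S -> o k Y]
ookoookYoYggok => ookoookooYggok   [Y -> o]
ookoookooYggok => ookoookoooggok   [Y -> o]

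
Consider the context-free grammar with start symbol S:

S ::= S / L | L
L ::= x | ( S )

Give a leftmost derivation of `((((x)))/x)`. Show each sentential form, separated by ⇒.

S ⇒ L   [S ::= L]
L ⇒ (S)   [L ::= ( S )]
(S) ⇒ (S/L)   [S ::= S / L]
(S/L) ⇒ (L/L)   [S ::= L]
(L/L) ⇒ ((S)/L)   [L ::= ( S )]
((S)/L) ⇒ ((L)/L)   [S ::= L]
((L)/L) ⇒ (((S))/L)   [L ::= ( S )]
(((S))/L) ⇒ (((L))/L)   [S ::= L]
(((L))/L) ⇒ ((((S)))/L)   [L ::= ( S )]
((((S)))/L) ⇒ ((((L)))/L)   [S ::= L]
((((L)))/L) ⇒ ((((x)))/L)   [L ::= x]
((((x)))/L) ⇒ ((((x)))/x)   [L ::= x]

S ⇒ L ⇒ (S) ⇒ (S/L) ⇒ (L/L) ⇒ ((S)/L) ⇒ ((L)/L) ⇒ (((S))/L) ⇒ (((L))/L) ⇒ ((((S)))/L) ⇒ ((((L)))/L) ⇒ ((((x)))/L) ⇒ ((((x)))/x)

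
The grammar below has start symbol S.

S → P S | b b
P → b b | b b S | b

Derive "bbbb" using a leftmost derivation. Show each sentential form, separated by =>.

S => PS => bS => bPS => bbS => bbbb

S => PS   [S → P S]
PS => bS   [P → b]
bS => bPS   [S → P S]
bPS => bbS   [P → b]
bbS => bbbb   [S → b b]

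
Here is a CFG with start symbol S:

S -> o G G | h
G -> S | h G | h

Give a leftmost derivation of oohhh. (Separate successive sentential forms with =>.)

S => oGG => oSG => ooGGG => oohGG => oohhG => oohhh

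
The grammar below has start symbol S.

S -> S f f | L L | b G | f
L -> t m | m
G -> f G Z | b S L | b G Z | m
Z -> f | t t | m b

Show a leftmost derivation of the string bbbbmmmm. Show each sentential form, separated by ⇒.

S ⇒ bG   [S -> b G]
bG ⇒ bbSL   [G -> b S L]
bbSL ⇒ bbbGL   [S -> b G]
bbbGL ⇒ bbbbSLL   [G -> b S L]
bbbbSLL ⇒ bbbbLLLL   [S -> L L]
bbbbLLLL ⇒ bbbbmLLL   [L -> m]
bbbbmLLL ⇒ bbbbmmLL   [L -> m]
bbbbmmLL ⇒ bbbbmmmL   [L -> m]
bbbbmmmL ⇒ bbbbmmmm   [L -> m]

S ⇒ bG ⇒ bbSL ⇒ bbbGL ⇒ bbbbSLL ⇒ bbbbLLLL ⇒ bbbbmLLL ⇒ bbbbmmLL ⇒ bbbbmmmL ⇒ bbbbmmmm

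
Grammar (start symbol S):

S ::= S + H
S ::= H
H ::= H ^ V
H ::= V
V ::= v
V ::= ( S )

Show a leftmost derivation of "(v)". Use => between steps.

S => H => V => (S) => (H) => (V) => (v)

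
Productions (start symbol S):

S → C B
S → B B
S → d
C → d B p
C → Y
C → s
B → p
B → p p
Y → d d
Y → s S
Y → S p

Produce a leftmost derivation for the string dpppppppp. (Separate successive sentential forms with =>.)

S => CB => YB => SpB => CBpB => dBpBpB => dpppBpB => dppppppB => dpppppppp

S => CB   [S → C B]
CB => YB   [C → Y]
YB => SpB   [Y → S p]
SpB => CBpB   [S → C B]
CBpB => dBpBpB   [C → d B p]
dBpBpB => dpppBpB   [B → p p]
dpppBpB => dppppppB   [B → p p]
dppppppB => dpppppppp   [B → p p]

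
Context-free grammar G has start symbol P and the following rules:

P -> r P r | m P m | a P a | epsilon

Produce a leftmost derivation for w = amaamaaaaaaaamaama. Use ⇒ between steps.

P⇒aPa⇒amPma⇒amaPama⇒amaaPaama⇒amaamPmaama⇒amaamaPamaama⇒amaamaaPaamaama⇒amaamaaaPaaamaama⇒amaamaaaaPaaaamaama⇒amaamaaaaaaaamaama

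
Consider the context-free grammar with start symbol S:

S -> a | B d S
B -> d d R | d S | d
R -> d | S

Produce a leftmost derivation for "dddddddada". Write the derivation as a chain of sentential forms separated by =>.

S => BdS   [S -> B d S]
BdS => dSdS   [B -> d S]
dSdS => dBdSdS   [S -> B d S]
dBdSdS => dddRdSdS   [B -> d d R]
dddRdSdS => dddddSdS   [R -> d]
dddddSdS => dddddBdSdS   [S -> B d S]
dddddBdSdS => dddddddSdS   [B -> d]
dddddddSdS => dddddddadS   [S -> a]
dddddddadS => dddddddada   [S -> a]

S => BdS => dSdS => dBdSdS => dddRdSdS => dddddSdS => dddddBdSdS => dddddddSdS => dddddddadS => dddddddada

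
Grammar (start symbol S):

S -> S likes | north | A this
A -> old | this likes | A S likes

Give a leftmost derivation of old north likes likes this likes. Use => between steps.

S => S likes => A this likes => A S likes this likes => old S likes this likes => old S likes likes this likes => old north likes likes this likes

S => S likes   [S -> S likes]
S likes => A this likes   [S -> A this]
A this likes => A S likes this likes   [A -> A S likes]
A S likes this likes => old S likes this likes   [A -> old]
old S likes this likes => old S likes likes this likes   [S -> S likes]
old S likes likes this likes => old north likes likes this likes   [S -> north]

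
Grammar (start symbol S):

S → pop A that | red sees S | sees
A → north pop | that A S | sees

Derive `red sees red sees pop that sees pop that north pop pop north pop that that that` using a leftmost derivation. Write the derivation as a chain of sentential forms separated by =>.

S => red sees S => red sees red sees S => red sees red sees pop A that => red sees red sees pop that A S that => red sees red sees pop that sees S that => red sees red sees pop that sees pop A that that => red sees red sees pop that sees pop that A S that that => red sees red sees pop that sees pop that north pop S that that => red sees red sees pop that sees pop that north pop pop A that that that => red sees red sees pop that sees pop that north pop pop north pop that that that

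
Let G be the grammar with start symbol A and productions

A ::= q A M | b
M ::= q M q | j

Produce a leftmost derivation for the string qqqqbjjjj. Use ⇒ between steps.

A ⇒ qAM   [A ::= q A M]
qAM ⇒ qqAMM   [A ::= q A M]
qqAMM ⇒ qqqAMMM   [A ::= q A M]
qqqAMMM ⇒ qqqqAMMMM   [A ::= q A M]
qqqqAMMMM ⇒ qqqqbMMMM   [A ::= b]
qqqqbMMMM ⇒ qqqqbjMMM   [M ::= j]
qqqqbjMMM ⇒ qqqqbjjMM   [M ::= j]
qqqqbjjMM ⇒ qqqqbjjjM   [M ::= j]
qqqqbjjjM ⇒ qqqqbjjjj   [M ::= j]

A ⇒ qAM ⇒ qqAMM ⇒ qqqAMMM ⇒ qqqqAMMMM ⇒ qqqqbMMMM ⇒ qqqqbjMMM ⇒ qqqqbjjMM ⇒ qqqqbjjjM ⇒ qqqqbjjjj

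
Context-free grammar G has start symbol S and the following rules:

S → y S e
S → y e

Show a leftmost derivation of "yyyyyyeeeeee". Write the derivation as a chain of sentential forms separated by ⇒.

S ⇒ ySe   [S → y S e]
ySe ⇒ yySee   [S → y S e]
yySee ⇒ yyySeee   [S → y S e]
yyySeee ⇒ yyyySeeee   [S → y S e]
yyyySeeee ⇒ yyyyySeeeee   [S → y S e]
yyyyySeeeee ⇒ yyyyyyeeeeee   [S → y e]

S ⇒ ySe ⇒ yySee ⇒ yyySeee ⇒ yyyySeeee ⇒ yyyyySeeeee ⇒ yyyyyyeeeeee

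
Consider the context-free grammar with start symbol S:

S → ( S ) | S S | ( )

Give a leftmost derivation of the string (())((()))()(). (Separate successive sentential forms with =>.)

S => SS   [S → S S]
SS => SSS   [S → S S]
SSS => SSSS   [S → S S]
SSSS => (S)SSS   [S → ( S )]
(S)SSS => (())SSS   [S → ( )]
(())SSS => (())(S)SS   [S → ( S )]
(())(S)SS => (())((S))SS   [S → ( S )]
(())((S))SS => (())((()))SS   [S → ( )]
(())((()))SS => (())((()))()S   [S → ( )]
(())((()))()S => (())((()))()()   [S → ( )]

S => SS => SSS => SSSS => (S)SSS => (())SSS => (())(S)SS => (())((S))SS => (())((()))SS => (())((()))()S => (())((()))()()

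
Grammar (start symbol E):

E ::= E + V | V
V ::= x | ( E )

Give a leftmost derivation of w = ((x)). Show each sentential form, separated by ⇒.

E⇒V⇒(E)⇒(V)⇒((E))⇒((V))⇒((x))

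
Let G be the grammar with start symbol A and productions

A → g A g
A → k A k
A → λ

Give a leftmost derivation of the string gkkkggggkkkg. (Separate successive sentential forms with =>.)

A => gAg   [A → g A g]
gAg => gkAkg   [A → k A k]
gkAkg => gkkAkkg   [A → k A k]
gkkAkkg => gkkkAkkkg   [A → k A k]
gkkkAkkkg => gkkkgAgkkkg   [A → g A g]
gkkkgAgkkkg => gkkkggAggkkkg   [A → g A g]
gkkkggAggkkkg => gkkkggggkkkg   [A → λ]

A=>gAg=>gkAkg=>gkkAkkg=>gkkkAkkkg=>gkkkgAgkkkg=>gkkkggAggkkkg=>gkkkggggkkkg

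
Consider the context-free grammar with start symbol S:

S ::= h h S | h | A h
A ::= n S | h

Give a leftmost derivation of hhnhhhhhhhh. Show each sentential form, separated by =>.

S => hhS => hhAh => hhnSh => hhnhhSh => hhnhhhhSh => hhnhhhhhhSh => hhnhhhhhhhh

S => hhS   [S ::= h h S]
hhS => hhAh   [S ::= A h]
hhAh => hhnSh   [A ::= n S]
hhnSh => hhnhhSh   [S ::= h h S]
hhnhhSh => hhnhhhhSh   [S ::= h h S]
hhnhhhhSh => hhnhhhhhhSh   [S ::= h h S]
hhnhhhhhhSh => hhnhhhhhhhh   [S ::= h]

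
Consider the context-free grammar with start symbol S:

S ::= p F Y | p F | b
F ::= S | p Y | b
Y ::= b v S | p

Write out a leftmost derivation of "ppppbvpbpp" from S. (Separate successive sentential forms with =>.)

S => pFY => pSY => ppFYY => pppYYY => ppppYY => ppppbvSY => ppppbvpFYY => ppppbvpbYY => ppppbvpbpY => ppppbvpbpp

S => pFY   [S ::= p F Y]
pFY => pSY   [F ::= S]
pSY => ppFYY   [S ::= p F Y]
ppFYY => pppYYY   [F ::= p Y]
pppYYY => ppppYY   [Y ::= p]
ppppYY => ppppbvSY   [Y ::= b v S]
ppppbvSY => ppppbvpFYY   [S ::= p F Y]
ppppbvpFYY => ppppbvpbYY   [F ::= b]
ppppbvpbYY => ppppbvpbpY   [Y ::= p]
ppppbvpbpY => ppppbvpbpp   [Y ::= p]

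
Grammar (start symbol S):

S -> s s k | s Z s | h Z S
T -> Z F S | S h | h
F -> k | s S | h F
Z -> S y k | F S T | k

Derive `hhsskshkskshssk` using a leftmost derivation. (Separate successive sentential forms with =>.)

S => hZS   [S -> h Z S]
hZS => hFSTS   [Z -> F S T]
hFSTS => hhFSTS   [F -> h F]
hhFSTS => hhsSSTS   [F -> s S]
hhsSSTS => hhssZsSTS   [S -> s Z s]
hhssZsSTS => hhssksSTS   [Z -> k]
hhssksSTS => hhsskshZSTS   [S -> h Z S]
hhsskshZSTS => hhsskshkSTS   [Z -> k]
hhsskshkSTS => hhsskshksZsTS   [S -> s Z s]
hhsskshksZsTS => hhsskshksksTS   [Z -> k]
hhsskshksksTS => hhsskshkskshS   [T -> h]
hhsskshkskshS => hhsskshkskshssk   [S -> s s k]

S => hZS => hFSTS => hhFSTS => hhsSSTS => hhssZsSTS => hhssksSTS => hhsskshZSTS => hhsskshkSTS => hhsskshksZsTS => hhsskshksksTS => hhsskshkskshS => hhsskshkskshssk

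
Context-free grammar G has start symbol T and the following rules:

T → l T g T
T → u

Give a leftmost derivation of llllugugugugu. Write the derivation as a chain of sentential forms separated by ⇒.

T ⇒ lTgT   [T → l T g T]
lTgT ⇒ llTgTgT   [T → l T g T]
llTgTgT ⇒ lllTgTgTgT   [T → l T g T]
lllTgTgTgT ⇒ llllTgTgTgTgT   [T → l T g T]
llllTgTgTgTgT ⇒ llllugTgTgTgT   [T → u]
llllugTgTgTgT ⇒ llllugugTgTgT   [T → u]
llllugugTgTgT ⇒ llllugugugTgT   [T → u]
llllugugugTgT ⇒ llllugugugugT   [T → u]
llllugugugugT ⇒ llllugugugugu   [T → u]

T ⇒ lTgT ⇒ llTgTgT ⇒ lllTgTgTgT ⇒ llllTgTgTgTgT ⇒ llllugTgTgTgT ⇒ llllugugTgTgT ⇒ llllugugugTgT ⇒ llllugugugugT ⇒ llllugugugugu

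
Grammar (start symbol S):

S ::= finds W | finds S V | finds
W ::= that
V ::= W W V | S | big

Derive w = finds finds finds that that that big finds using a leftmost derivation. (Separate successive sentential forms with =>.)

S => finds S V   [S ::= finds S V]
finds S V => finds finds S V V   [S ::= finds S V]
finds finds S V V => finds finds finds W V V   [S ::= finds W]
finds finds finds W V V => finds finds finds that V V   [W ::= that]
finds finds finds that V V => finds finds finds that W W V V   [V ::= W W V]
finds finds finds that W W V V => finds finds finds that that W V V   [W ::= that]
finds finds finds that that W V V => finds finds finds that that that V V   [W ::= that]
finds finds finds that that that V V => finds finds finds that that that big V   [V ::= big]
finds finds finds that that that big V => finds finds finds that that that big S   [V ::= S]
finds finds finds that that that big S => finds finds finds that that that big finds   [S ::= finds]

S => finds S V => finds finds S V V => finds finds finds W V V => finds finds finds that V V => finds finds finds that W W V V => finds finds finds that that W V V => finds finds finds that that that V V => finds finds finds that that that big V => finds finds finds that that that big S => finds finds finds that that that big finds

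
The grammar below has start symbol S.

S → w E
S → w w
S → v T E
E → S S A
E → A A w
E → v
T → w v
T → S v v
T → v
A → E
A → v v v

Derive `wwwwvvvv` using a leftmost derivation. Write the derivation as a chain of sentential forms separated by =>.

S => wE   [S → w E]
wE => wSSA   [E → S S A]
wSSA => wwwSA   [S → w w]
wwwSA => wwwwEA   [S → w E]
wwwwEA => wwwwvA   [E → v]
wwwwvA => wwwwvvvv   [A → v v v]

S => wE => wSSA => wwwSA => wwwwEA => wwwwvA => wwwwvvvv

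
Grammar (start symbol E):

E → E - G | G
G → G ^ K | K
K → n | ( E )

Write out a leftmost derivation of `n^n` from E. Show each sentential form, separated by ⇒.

E⇒G⇒G^K⇒K^K⇒n^K⇒n^n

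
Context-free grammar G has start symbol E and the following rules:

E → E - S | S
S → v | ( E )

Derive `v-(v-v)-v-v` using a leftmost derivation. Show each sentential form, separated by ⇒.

E⇒E-S⇒E-S-S⇒E-S-S-S⇒S-S-S-S⇒v-S-S-S⇒v-(E)-S-S⇒v-(E-S)-S-S⇒v-(S-S)-S-S⇒v-(v-S)-S-S⇒v-(v-v)-S-S⇒v-(v-v)-v-S⇒v-(v-v)-v-v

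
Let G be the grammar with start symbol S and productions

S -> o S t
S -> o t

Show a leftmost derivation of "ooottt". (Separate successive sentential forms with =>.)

S => oSt => ooStt => ooottt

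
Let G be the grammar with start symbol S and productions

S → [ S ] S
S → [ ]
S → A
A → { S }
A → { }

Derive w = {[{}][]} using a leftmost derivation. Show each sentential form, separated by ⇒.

S ⇒ A ⇒ {S} ⇒ {[S]S} ⇒ {[A]S} ⇒ {[{}]S} ⇒ {[{}][]}

S ⇒ A   [S → A]
A ⇒ {S}   [A → { S }]
{S} ⇒ {[S]S}   [S → [ S ] S]
{[S]S} ⇒ {[A]S}   [S → A]
{[A]S} ⇒ {[{}]S}   [A → { }]
{[{}]S} ⇒ {[{}][]}   [S → [ ]]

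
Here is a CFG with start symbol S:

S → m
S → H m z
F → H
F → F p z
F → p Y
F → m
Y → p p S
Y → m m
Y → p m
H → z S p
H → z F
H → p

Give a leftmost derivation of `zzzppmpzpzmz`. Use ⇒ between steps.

S ⇒ Hmz ⇒ zFmz ⇒ zFpzmz ⇒ zHpzmz ⇒ zzFpzmz ⇒ zzHpzmz ⇒ zzzFpzmz ⇒ zzzFpzpzmz ⇒ zzzpYpzpzmz ⇒ zzzppmpzpzmz

S ⇒ Hmz   [S → H m z]
Hmz ⇒ zFmz   [H → z F]
zFmz ⇒ zFpzmz   [F → F p z]
zFpzmz ⇒ zHpzmz   [F → H]
zHpzmz ⇒ zzFpzmz   [H → z F]
zzFpzmz ⇒ zzHpzmz   [F → H]
zzHpzmz ⇒ zzzFpzmz   [H → z F]
zzzFpzmz ⇒ zzzFpzpzmz   [F → F p z]
zzzFpzpzmz ⇒ zzzpYpzpzmz   [F → p Y]
zzzpYpzpzmz ⇒ zzzppmpzpzmz   [Y → p m]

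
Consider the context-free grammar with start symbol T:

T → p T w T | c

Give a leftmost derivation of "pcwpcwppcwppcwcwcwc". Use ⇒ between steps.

T ⇒ pTwT   [T → p T w T]
pTwT ⇒ pcwT   [T → c]
pcwT ⇒ pcwpTwT   [T → p T w T]
pcwpTwT ⇒ pcwpcwT   [T → c]
pcwpcwT ⇒ pcwpcwpTwT   [T → p T w T]
pcwpcwpTwT ⇒ pcwpcwppTwTwT   [T → p T w T]
pcwpcwppTwTwT ⇒ pcwpcwppcwTwT   [T → c]
pcwpcwppcwTwT ⇒ pcwpcwppcwpTwTwT   [T → p T w T]
pcwpcwppcwpTwTwT ⇒ pcwpcwppcwppTwTwTwT   [T → p T w T]
pcwpcwppcwppTwTwTwT ⇒ pcwpcwppcwppcwTwTwT   [T → c]
pcwpcwppcwppcwTwTwT ⇒ pcwpcwppcwppcwcwTwT   [T → c]
pcwpcwppcwppcwcwTwT ⇒ pcwpcwppcwppcwcwcwT   [T → c]
pcwpcwppcwppcwcwcwT ⇒ pcwpcwppcwppcwcwcwc   [T → c]

T ⇒ pTwT ⇒ pcwT ⇒ pcwpTwT ⇒ pcwpcwT ⇒ pcwpcwpTwT ⇒ pcwpcwppTwTwT ⇒ pcwpcwppcwTwT ⇒ pcwpcwppcwpTwTwT ⇒ pcwpcwppcwppTwTwTwT ⇒ pcwpcwppcwppcwTwTwT ⇒ pcwpcwppcwppcwcwTwT ⇒ pcwpcwppcwppcwcwcwT ⇒ pcwpcwppcwppcwcwcwc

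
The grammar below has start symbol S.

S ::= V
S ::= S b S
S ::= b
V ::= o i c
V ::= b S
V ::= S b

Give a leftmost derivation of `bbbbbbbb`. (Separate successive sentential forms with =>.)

S => V => Sb => SbSb => SbSbSb => SbSbSbSb => bbSbSbSb => bbbbSbSb => bbbbbbSb => bbbbbbbb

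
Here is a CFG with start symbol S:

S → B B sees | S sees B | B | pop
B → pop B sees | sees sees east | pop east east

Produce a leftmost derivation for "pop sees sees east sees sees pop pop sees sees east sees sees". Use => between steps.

S => S sees B   [S → S sees B]
S sees B => B sees B   [S → B]
B sees B => pop B sees sees B   [B → pop B sees]
pop B sees sees B => pop sees sees east sees sees B   [B → sees sees east]
pop sees sees east sees sees B => pop sees sees east sees sees pop B sees   [B → pop B sees]
pop sees sees east sees sees pop B sees => pop sees sees east sees sees pop pop B sees sees   [B → pop B sees]
pop sees sees east sees sees pop pop B sees sees => pop sees sees east sees sees pop pop sees sees east sees sees   [B → sees sees east]

S => S sees B => B sees B => pop B sees sees B => pop sees sees east sees sees B => pop sees sees east sees sees pop B sees => pop sees sees east sees sees pop pop B sees sees => pop sees sees east sees sees pop pop sees sees east sees sees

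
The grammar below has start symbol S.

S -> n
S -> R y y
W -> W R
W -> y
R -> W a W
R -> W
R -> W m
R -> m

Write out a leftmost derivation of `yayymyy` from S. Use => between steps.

S=>Ryy=>WaWyy=>yaWyy=>yaWRyy=>yayRyy=>yayWyy=>yayWRyy=>yayyRyy=>yayymyy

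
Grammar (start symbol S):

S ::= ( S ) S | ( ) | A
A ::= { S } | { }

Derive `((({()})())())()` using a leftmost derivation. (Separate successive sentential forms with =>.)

S => (S)S => ((S)S)S => (((S)S)S)S => (((A)S)S)S => ((({S})S)S)S => ((({()})S)S)S => ((({()})())S)S => ((({()})())())S => ((({()})())())()

S => (S)S   [S ::= ( S ) S]
(S)S => ((S)S)S   [S ::= ( S ) S]
((S)S)S => (((S)S)S)S   [S ::= ( S ) S]
(((S)S)S)S => (((A)S)S)S   [S ::= A]
(((A)S)S)S => ((({S})S)S)S   [A ::= { S }]
((({S})S)S)S => ((({()})S)S)S   [S ::= ( )]
((({()})S)S)S => ((({()})())S)S   [S ::= ( )]
((({()})())S)S => ((({()})())())S   [S ::= ( )]
((({()})())())S => ((({()})())())()   [S ::= ( )]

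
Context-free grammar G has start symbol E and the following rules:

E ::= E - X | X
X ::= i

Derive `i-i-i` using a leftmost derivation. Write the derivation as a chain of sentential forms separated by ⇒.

E⇒E-X⇒E-X-X⇒X-X-X⇒i-X-X⇒i-i-X⇒i-i-i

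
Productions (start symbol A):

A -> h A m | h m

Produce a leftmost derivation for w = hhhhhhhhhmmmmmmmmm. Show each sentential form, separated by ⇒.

A ⇒ hAm   [A -> h A m]
hAm ⇒ hhAmm   [A -> h A m]
hhAmm ⇒ hhhAmmm   [A -> h A m]
hhhAmmm ⇒ hhhhAmmmm   [A -> h A m]
hhhhAmmmm ⇒ hhhhhAmmmmm   [A -> h A m]
hhhhhAmmmmm ⇒ hhhhhhAmmmmmm   [A -> h A m]
hhhhhhAmmmmmm ⇒ hhhhhhhAmmmmmmm   [A -> h A m]
hhhhhhhAmmmmmmm ⇒ hhhhhhhhAmmmmmmmm   [A -> h A m]
hhhhhhhhAmmmmmmmm ⇒ hhhhhhhhhmmmmmmmmm   [A -> h m]

A ⇒ hAm ⇒ hhAmm ⇒ hhhAmmm ⇒ hhhhAmmmm ⇒ hhhhhAmmmmm ⇒ hhhhhhAmmmmmm ⇒ hhhhhhhAmmmmmmm ⇒ hhhhhhhhAmmmmmmmm ⇒ hhhhhhhhhmmmmmmmmm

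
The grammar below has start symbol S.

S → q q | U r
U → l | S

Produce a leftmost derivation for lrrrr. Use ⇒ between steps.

S ⇒ Ur ⇒ Sr ⇒ Urr ⇒ Srr ⇒ Urrr ⇒ Srrr ⇒ Urrrr ⇒ lrrrr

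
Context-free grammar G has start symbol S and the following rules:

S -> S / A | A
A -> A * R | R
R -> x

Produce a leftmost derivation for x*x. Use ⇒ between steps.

S ⇒ A ⇒ A*R ⇒ R*R ⇒ x*R ⇒ x*x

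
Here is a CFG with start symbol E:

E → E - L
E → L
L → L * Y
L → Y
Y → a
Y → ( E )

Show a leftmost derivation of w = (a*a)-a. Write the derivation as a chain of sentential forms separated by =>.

E => E-L   [E → E - L]
E-L => L-L   [E → L]
L-L => Y-L   [L → Y]
Y-L => (E)-L   [Y → ( E )]
(E)-L => (L)-L   [E → L]
(L)-L => (L*Y)-L   [L → L * Y]
(L*Y)-L => (Y*Y)-L   [L → Y]
(Y*Y)-L => (a*Y)-L   [Y → a]
(a*Y)-L => (a*a)-L   [Y → a]
(a*a)-L => (a*a)-Y   [L → Y]
(a*a)-Y => (a*a)-a   [Y → a]

E => E-L => L-L => Y-L => (E)-L => (L)-L => (L*Y)-L => (Y*Y)-L => (a*Y)-L => (a*a)-L => (a*a)-Y => (a*a)-a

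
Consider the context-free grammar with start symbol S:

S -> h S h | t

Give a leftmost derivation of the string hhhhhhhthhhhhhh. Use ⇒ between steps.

S ⇒ hSh ⇒ hhShh ⇒ hhhShhh ⇒ hhhhShhhh ⇒ hhhhhShhhhh ⇒ hhhhhhShhhhhh ⇒ hhhhhhhShhhhhhh ⇒ hhhhhhhthhhhhhh

S ⇒ hSh   [S -> h S h]
hSh ⇒ hhShh   [S -> h S h]
hhShh ⇒ hhhShhh   [S -> h S h]
hhhShhh ⇒ hhhhShhhh   [S -> h S h]
hhhhShhhh ⇒ hhhhhShhhhh   [S -> h S h]
hhhhhShhhhh ⇒ hhhhhhShhhhhh   [S -> h S h]
hhhhhhShhhhhh ⇒ hhhhhhhShhhhhhh   [S -> h S h]
hhhhhhhShhhhhhh ⇒ hhhhhhhthhhhhhh   [S -> t]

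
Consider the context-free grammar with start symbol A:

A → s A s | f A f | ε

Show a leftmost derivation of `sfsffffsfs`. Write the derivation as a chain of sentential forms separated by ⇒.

A ⇒ sAs ⇒ sfAfs ⇒ sfsAsfs ⇒ sfsfAfsfs ⇒ sfsffAffsfs ⇒ sfsffffsfs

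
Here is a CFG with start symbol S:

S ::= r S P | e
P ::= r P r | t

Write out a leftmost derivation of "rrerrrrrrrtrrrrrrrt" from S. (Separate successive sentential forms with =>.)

S => rSP => rrSPP => rrePP => rrerPrP => rrerrPrrP => rrerrrPrrrP => rrerrrrPrrrrP => rrerrrrrPrrrrrP => rrerrrrrrPrrrrrrP => rrerrrrrrrPrrrrrrrP => rrerrrrrrrtrrrrrrrP => rrerrrrrrrtrrrrrrrt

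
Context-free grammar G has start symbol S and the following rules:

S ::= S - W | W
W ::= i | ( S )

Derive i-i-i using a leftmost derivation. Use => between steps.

S => S-W   [S ::= S - W]
S-W => S-W-W   [S ::= S - W]
S-W-W => W-W-W   [S ::= W]
W-W-W => i-W-W   [W ::= i]
i-W-W => i-i-W   [W ::= i]
i-i-W => i-i-i   [W ::= i]

S => S-W => S-W-W => W-W-W => i-W-W => i-i-W => i-i-i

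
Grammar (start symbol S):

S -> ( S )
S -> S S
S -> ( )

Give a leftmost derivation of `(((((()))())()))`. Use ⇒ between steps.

S⇒(S)⇒((S))⇒((SS))⇒(((S)S))⇒(((SS)S))⇒((((S)S)S))⇒(((((S))S)S))⇒(((((()))S)S))⇒(((((()))())S))⇒(((((()))())()))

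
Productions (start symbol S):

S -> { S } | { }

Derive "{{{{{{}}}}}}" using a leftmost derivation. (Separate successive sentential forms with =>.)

S => {S} => {{S}} => {{{S}}} => {{{{S}}}} => {{{{{S}}}}} => {{{{{{}}}}}}

S => {S}   [S -> { S }]
{S} => {{S}}   [S -> { S }]
{{S}} => {{{S}}}   [S -> { S }]
{{{S}}} => {{{{S}}}}   [S -> { S }]
{{{{S}}}} => {{{{{S}}}}}   [S -> { S }]
{{{{{S}}}}} => {{{{{{}}}}}}   [S -> { }]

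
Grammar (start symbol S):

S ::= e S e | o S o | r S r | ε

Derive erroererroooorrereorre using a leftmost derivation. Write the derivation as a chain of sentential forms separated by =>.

S => eSe => erSre => errSrre => erroSorre => erroeSeorre => erroerSreorre => erroereSereorre => erroererSrereorre => erroererrSrrereorre => erroererroSorrereorre => erroererrooSoorrereorre => erroererroooorrereorre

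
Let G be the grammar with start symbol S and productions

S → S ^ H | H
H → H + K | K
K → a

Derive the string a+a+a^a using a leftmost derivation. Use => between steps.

S => S^H   [S → S ^ H]
S^H => H^H   [S → H]
H^H => H+K^H   [H → H + K]
H+K^H => H+K+K^H   [H → H + K]
H+K+K^H => K+K+K^H   [H → K]
K+K+K^H => a+K+K^H   [K → a]
a+K+K^H => a+a+K^H   [K → a]
a+a+K^H => a+a+a^H   [K → a]
a+a+a^H => a+a+a^K   [H → K]
a+a+a^K => a+a+a^a   [K → a]

S => S^H => H^H => H+K^H => H+K+K^H => K+K+K^H => a+K+K^H => a+a+K^H => a+a+a^H => a+a+a^K => a+a+a^a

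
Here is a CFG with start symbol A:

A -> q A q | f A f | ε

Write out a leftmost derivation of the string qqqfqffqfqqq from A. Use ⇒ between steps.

A ⇒ qAq   [A -> q A q]
qAq ⇒ qqAqq   [A -> q A q]
qqAqq ⇒ qqqAqqq   [A -> q A q]
qqqAqqq ⇒ qqqfAfqqq   [A -> f A f]
qqqfAfqqq ⇒ qqqfqAqfqqq   [A -> q A q]
qqqfqAqfqqq ⇒ qqqfqfAfqfqqq   [A -> f A f]
qqqfqfAfqfqqq ⇒ qqqfqffqfqqq   [A -> ε]

A ⇒ qAq ⇒ qqAqq ⇒ qqqAqqq ⇒ qqqfAfqqq ⇒ qqqfqAqfqqq ⇒ qqqfqfAfqfqqq ⇒ qqqfqffqfqqq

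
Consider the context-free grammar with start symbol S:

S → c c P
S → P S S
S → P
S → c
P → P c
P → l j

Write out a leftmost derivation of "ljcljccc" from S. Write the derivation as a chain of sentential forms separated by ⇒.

S⇒PSS⇒ljSS⇒ljcS⇒ljcP⇒ljcPc⇒ljcPcc⇒ljcPccc⇒ljcljccc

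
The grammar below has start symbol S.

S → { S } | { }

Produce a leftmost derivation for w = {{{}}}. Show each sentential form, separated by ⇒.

S ⇒ {S}   [S → { S }]
{S} ⇒ {{S}}   [S → { S }]
{{S}} ⇒ {{{}}}   [S → { }]

S ⇒ {S} ⇒ {{S}} ⇒ {{{}}}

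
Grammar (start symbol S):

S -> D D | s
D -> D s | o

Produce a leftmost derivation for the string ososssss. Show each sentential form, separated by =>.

S => DD   [S -> D D]
DD => DsD   [D -> D s]
DsD => osD   [D -> o]
osD => osDs   [D -> D s]
osDs => osDss   [D -> D s]
osDss => osDsss   [D -> D s]
osDsss => osDssss   [D -> D s]
osDssss => osDsssss   [D -> D s]
osDsssss => ososssss   [D -> o]

S => DD => DsD => osD => osDs => osDss => osDsss => osDssss => osDsssss => ososssss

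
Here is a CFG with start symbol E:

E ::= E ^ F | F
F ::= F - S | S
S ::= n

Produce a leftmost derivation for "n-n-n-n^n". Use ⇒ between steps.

E⇒E^F⇒F^F⇒F-S^F⇒F-S-S^F⇒F-S-S-S^F⇒S-S-S-S^F⇒n-S-S-S^F⇒n-n-S-S^F⇒n-n-n-S^F⇒n-n-n-n^F⇒n-n-n-n^S⇒n-n-n-n^n

E ⇒ E^F   [E ::= E ^ F]
E^F ⇒ F^F   [E ::= F]
F^F ⇒ F-S^F   [F ::= F - S]
F-S^F ⇒ F-S-S^F   [F ::= F - S]
F-S-S^F ⇒ F-S-S-S^F   [F ::= F - S]
F-S-S-S^F ⇒ S-S-S-S^F   [F ::= S]
S-S-S-S^F ⇒ n-S-S-S^F   [S ::= n]
n-S-S-S^F ⇒ n-n-S-S^F   [S ::= n]
n-n-S-S^F ⇒ n-n-n-S^F   [S ::= n]
n-n-n-S^F ⇒ n-n-n-n^F   [S ::= n]
n-n-n-n^F ⇒ n-n-n-n^S   [F ::= S]
n-n-n-n^S ⇒ n-n-n-n^n   [S ::= n]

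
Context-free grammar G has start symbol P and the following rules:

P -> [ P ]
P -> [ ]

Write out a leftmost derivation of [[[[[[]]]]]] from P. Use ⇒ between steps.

P ⇒ [P]   [P -> [ P ]]
[P] ⇒ [[P]]   [P -> [ P ]]
[[P]] ⇒ [[[P]]]   [P -> [ P ]]
[[[P]]] ⇒ [[[[P]]]]   [P -> [ P ]]
[[[[P]]]] ⇒ [[[[[P]]]]]   [P -> [ P ]]
[[[[[P]]]]] ⇒ [[[[[[]]]]]]   [P -> [ ]]

P⇒[P]⇒[[P]]⇒[[[P]]]⇒[[[[P]]]]⇒[[[[[P]]]]]⇒[[[[[[]]]]]]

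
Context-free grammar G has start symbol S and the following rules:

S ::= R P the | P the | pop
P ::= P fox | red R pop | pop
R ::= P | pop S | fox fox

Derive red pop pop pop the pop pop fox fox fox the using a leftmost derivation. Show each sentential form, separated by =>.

S => R P the => P P the => red R pop P the => red pop S pop P the => red pop R P the pop P the => red pop P P the pop P the => red pop pop P the pop P the => red pop pop pop the pop P the => red pop pop pop the pop P fox the => red pop pop pop the pop P fox fox the => red pop pop pop the pop P fox fox fox the => red pop pop pop the pop pop fox fox fox the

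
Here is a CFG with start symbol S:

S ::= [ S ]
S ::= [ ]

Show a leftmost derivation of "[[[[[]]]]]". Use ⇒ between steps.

S⇒[S]⇒[[S]]⇒[[[S]]]⇒[[[[S]]]]⇒[[[[[]]]]]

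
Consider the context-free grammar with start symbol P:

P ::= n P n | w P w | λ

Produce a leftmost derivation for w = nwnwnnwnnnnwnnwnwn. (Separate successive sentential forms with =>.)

P => nPn => nwPwn => nwnPnwn => nwnwPwnwn => nwnwnPnwnwn => nwnwnnPnnwnwn => nwnwnnwPwnnwnwn => nwnwnnwnPnwnnwnwn => nwnwnnwnnPnnwnnwnwn => nwnwnnwnnnnwnnwnwn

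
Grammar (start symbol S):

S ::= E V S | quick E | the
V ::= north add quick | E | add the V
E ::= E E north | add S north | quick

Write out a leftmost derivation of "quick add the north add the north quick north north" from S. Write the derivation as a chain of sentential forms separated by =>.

S => quick E => quick E E north => quick add S north E north => quick add the north E north => quick add the north E E north north => quick add the north add S north E north north => quick add the north add the north E north north => quick add the north add the north quick north north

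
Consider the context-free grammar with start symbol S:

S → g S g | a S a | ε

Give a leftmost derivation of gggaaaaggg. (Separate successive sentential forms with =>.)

S => gSg   [S → g S g]
gSg => ggSgg   [S → g S g]
ggSgg => gggSggg   [S → g S g]
gggSggg => gggaSaggg   [S → a S a]
gggaSaggg => gggaaSaaggg   [S → a S a]
gggaaSaaggg => gggaaaaggg   [S → ε]

S => gSg => ggSgg => gggSggg => gggaSaggg => gggaaSaaggg => gggaaaaggg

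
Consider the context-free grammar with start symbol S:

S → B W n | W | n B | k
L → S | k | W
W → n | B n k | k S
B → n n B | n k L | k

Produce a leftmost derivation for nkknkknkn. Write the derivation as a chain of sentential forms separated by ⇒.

S ⇒ BWn   [S → B W n]
BWn ⇒ nkLWn   [B → n k L]
nkLWn ⇒ nkkWn   [L → k]
nkkWn ⇒ nkkBnkn   [W → B n k]
nkkBnkn ⇒ nkknkLnkn   [B → n k L]
nkknkLnkn ⇒ nkknkSnkn   [L → S]
nkknkSnkn ⇒ nkknkknkn   [S → k]

S⇒BWn⇒nkLWn⇒nkkWn⇒nkkBnkn⇒nkknkLnkn⇒nkknkSnkn⇒nkknkknkn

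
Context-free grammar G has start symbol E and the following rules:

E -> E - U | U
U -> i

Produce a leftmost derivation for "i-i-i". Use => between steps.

E => E-U => E-U-U => U-U-U => i-U-U => i-i-U => i-i-i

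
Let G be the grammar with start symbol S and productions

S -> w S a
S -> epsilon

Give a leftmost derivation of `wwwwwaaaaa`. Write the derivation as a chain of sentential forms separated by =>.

S => wSa   [S -> w S a]
wSa => wwSaa   [S -> w S a]
wwSaa => wwwSaaa   [S -> w S a]
wwwSaaa => wwwwSaaaa   [S -> w S a]
wwwwSaaaa => wwwwwSaaaaa   [S -> w S a]
wwwwwSaaaaa => wwwwwaaaaa   [S -> epsilon]

S => wSa => wwSaa => wwwSaaa => wwwwSaaaa => wwwwwSaaaaa => wwwwwaaaaa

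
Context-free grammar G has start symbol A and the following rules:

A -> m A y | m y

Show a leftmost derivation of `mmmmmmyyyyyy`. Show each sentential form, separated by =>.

A => mAy   [A -> m A y]
mAy => mmAyy   [A -> m A y]
mmAyy => mmmAyyy   [A -> m A y]
mmmAyyy => mmmmAyyyy   [A -> m A y]
mmmmAyyyy => mmmmmAyyyyy   [A -> m A y]
mmmmmAyyyyy => mmmmmmyyyyyy   [A -> m y]

A => mAy => mmAyy => mmmAyyy => mmmmAyyyy => mmmmmAyyyyy => mmmmmmyyyyyy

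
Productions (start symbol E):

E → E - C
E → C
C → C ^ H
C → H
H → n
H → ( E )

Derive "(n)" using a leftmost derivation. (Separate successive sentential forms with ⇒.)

E ⇒ C ⇒ H ⇒ (E) ⇒ (C) ⇒ (H) ⇒ (n)

E ⇒ C   [E → C]
C ⇒ H   [C → H]
H ⇒ (E)   [H → ( E )]
(E) ⇒ (C)   [E → C]
(C) ⇒ (H)   [C → H]
(H) ⇒ (n)   [H → n]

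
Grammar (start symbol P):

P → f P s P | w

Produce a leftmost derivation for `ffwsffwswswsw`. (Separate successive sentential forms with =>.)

P => fPsP   [P → f P s P]
fPsP => ffPsPsP   [P → f P s P]
ffPsPsP => ffwsPsP   [P → w]
ffwsPsP => ffwsfPsPsP   [P → f P s P]
ffwsfPsPsP => ffwsffPsPsPsP   [P → f P s P]
ffwsffPsPsPsP => ffwsffwsPsPsP   [P → w]
ffwsffwsPsPsP => ffwsffwswsPsP   [P → w]
ffwsffwswsPsP => ffwsffwswswsP   [P → w]
ffwsffwswswsP => ffwsffwswswsw   [P → w]

P => fPsP => ffPsPsP => ffwsPsP => ffwsfPsPsP => ffwsffPsPsPsP => ffwsffwsPsPsP => ffwsffwswsPsP => ffwsffwswswsP => ffwsffwswswsw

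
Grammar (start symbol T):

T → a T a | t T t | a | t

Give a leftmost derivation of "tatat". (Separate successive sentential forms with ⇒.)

T ⇒ tTt ⇒ taTat ⇒ tatat

T ⇒ tTt   [T → t T t]
tTt ⇒ taTat   [T → a T a]
taTat ⇒ tatat   [T → t]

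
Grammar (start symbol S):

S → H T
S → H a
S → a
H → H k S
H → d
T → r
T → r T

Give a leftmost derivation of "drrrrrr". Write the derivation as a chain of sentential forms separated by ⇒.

S⇒HT⇒dT⇒drT⇒drrT⇒drrrT⇒drrrrT⇒drrrrrT⇒drrrrrr

S ⇒ HT   [S → H T]
HT ⇒ dT   [H → d]
dT ⇒ drT   [T → r T]
drT ⇒ drrT   [T → r T]
drrT ⇒ drrrT   [T → r T]
drrrT ⇒ drrrrT   [T → r T]
drrrrT ⇒ drrrrrT   [T → r T]
drrrrrT ⇒ drrrrrr   [T → r]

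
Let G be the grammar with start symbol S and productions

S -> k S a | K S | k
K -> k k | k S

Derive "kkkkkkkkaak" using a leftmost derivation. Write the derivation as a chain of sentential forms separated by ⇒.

S⇒KS⇒kkS⇒kkKS⇒kkkSS⇒kkkKSS⇒kkkkkSS⇒kkkkkkSaS⇒kkkkkkkSaaS⇒kkkkkkkkaaS⇒kkkkkkkkaak

S ⇒ KS   [S -> K S]
KS ⇒ kkS   [K -> k k]
kkS ⇒ kkKS   [S -> K S]
kkKS ⇒ kkkSS   [K -> k S]
kkkSS ⇒ kkkKSS   [S -> K S]
kkkKSS ⇒ kkkkkSS   [K -> k k]
kkkkkSS ⇒ kkkkkkSaS   [S -> k S a]
kkkkkkSaS ⇒ kkkkkkkSaaS   [S -> k S a]
kkkkkkkSaaS ⇒ kkkkkkkkaaS   [S -> k]
kkkkkkkkaaS ⇒ kkkkkkkkaak   [S -> k]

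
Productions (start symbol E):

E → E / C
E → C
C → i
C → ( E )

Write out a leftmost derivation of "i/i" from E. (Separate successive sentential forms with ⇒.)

E ⇒ E/C   [E → E / C]
E/C ⇒ C/C   [E → C]
C/C ⇒ i/C   [C → i]
i/C ⇒ i/i   [C → i]

E ⇒ E/C ⇒ C/C ⇒ i/C ⇒ i/i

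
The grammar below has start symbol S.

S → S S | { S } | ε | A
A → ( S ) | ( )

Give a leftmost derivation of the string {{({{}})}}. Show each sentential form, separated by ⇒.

S ⇒ {S}   [S → { S }]
{S} ⇒ {{S}}   [S → { S }]
{{S}} ⇒ {{A}}   [S → A]
{{A}} ⇒ {{(S)}}   [A → ( S )]
{{(S)}} ⇒ {{({S})}}   [S → { S }]
{{({S})}} ⇒ {{({{S}})}}   [S → { S }]
{{({{S}})}} ⇒ {{({{}})}}   [S → ε]

S⇒{S}⇒{{S}}⇒{{A}}⇒{{(S)}}⇒{{({S})}}⇒{{({{S}})}}⇒{{({{}})}}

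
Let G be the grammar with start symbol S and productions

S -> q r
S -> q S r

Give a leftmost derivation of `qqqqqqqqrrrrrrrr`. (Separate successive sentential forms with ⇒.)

S ⇒ qSr ⇒ qqSrr ⇒ qqqSrrr ⇒ qqqqSrrrr ⇒ qqqqqSrrrrr ⇒ qqqqqqSrrrrrr ⇒ qqqqqqqSrrrrrrr ⇒ qqqqqqqqrrrrrrrr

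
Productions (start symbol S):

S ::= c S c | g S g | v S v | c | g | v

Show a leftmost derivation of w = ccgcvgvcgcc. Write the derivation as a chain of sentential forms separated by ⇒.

S⇒cSc⇒ccScc⇒ccgSgcc⇒ccgcScgcc⇒ccgcvSvcgcc⇒ccgcvgvcgcc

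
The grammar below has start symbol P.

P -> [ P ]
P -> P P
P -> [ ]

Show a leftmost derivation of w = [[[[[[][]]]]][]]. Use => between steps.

P => [P]   [P -> [ P ]]
[P] => [PP]   [P -> P P]
[PP] => [[P]P]   [P -> [ P ]]
[[P]P] => [[[P]]P]   [P -> [ P ]]
[[[P]]P] => [[[[P]]]P]   [P -> [ P ]]
[[[[P]]]P] => [[[[[P]]]]P]   [P -> [ P ]]
[[[[[P]]]]P] => [[[[[PP]]]]P]   [P -> P P]
[[[[[PP]]]]P] => [[[[[[]P]]]]P]   [P -> [ ]]
[[[[[[]P]]]]P] => [[[[[[][]]]]]P]   [P -> [ ]]
[[[[[[][]]]]]P] => [[[[[[][]]]]][]]   [P -> [ ]]

P => [P] => [PP] => [[P]P] => [[[P]]P] => [[[[P]]]P] => [[[[[P]]]]P] => [[[[[PP]]]]P] => [[[[[[]P]]]]P] => [[[[[[][]]]]]P] => [[[[[[][]]]]][]]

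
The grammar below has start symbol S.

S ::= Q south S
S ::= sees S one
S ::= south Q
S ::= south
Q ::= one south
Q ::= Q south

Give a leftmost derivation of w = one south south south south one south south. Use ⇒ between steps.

S ⇒ Q south S   [S ::= Q south S]
Q south S ⇒ Q south south S   [Q ::= Q south]
Q south south S ⇒ one south south south S   [Q ::= one south]
one south south south S ⇒ one south south south south Q   [S ::= south Q]
one south south south south Q ⇒ one south south south south Q south   [Q ::= Q south]
one south south south south Q south ⇒ one south south south south one south south   [Q ::= one south]

S ⇒ Q south S ⇒ Q south south S ⇒ one south south south S ⇒ one south south south south Q ⇒ one south south south south Q south ⇒ one south south south south one south south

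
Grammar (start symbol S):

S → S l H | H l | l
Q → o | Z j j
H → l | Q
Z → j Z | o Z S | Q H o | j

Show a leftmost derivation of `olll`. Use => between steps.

S => SlH   [S → S l H]
SlH => HllH   [S → H l]
HllH => QllH   [H → Q]
QllH => ollH   [Q → o]
ollH => olll   [H → l]

S => SlH => HllH => QllH => ollH => olll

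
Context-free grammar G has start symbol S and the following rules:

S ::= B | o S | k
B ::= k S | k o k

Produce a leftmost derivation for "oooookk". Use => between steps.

S=>oS=>ooS=>oooS=>ooooS=>oooooS=>oooooB=>oooookS=>oooookk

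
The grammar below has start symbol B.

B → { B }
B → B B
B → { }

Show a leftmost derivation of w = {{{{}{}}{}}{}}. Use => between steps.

B => {B} => {BB} => {{B}B} => {{BB}B} => {{{B}B}B} => {{{BB}B}B} => {{{{}B}B}B} => {{{{}{}}B}B} => {{{{}{}}{}}B} => {{{{}{}}{}}{}}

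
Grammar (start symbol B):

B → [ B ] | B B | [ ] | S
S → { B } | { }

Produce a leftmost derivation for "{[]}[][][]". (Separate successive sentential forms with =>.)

B => BB => BBB => BBBB => SBBB => {B}BBB => {[]}BBB => {[]}[]BB => {[]}[][]B => {[]}[][][]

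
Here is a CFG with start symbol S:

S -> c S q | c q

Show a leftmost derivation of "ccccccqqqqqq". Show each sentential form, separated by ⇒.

S ⇒ cSq   [S -> c S q]
cSq ⇒ ccSqq   [S -> c S q]
ccSqq ⇒ cccSqqq   [S -> c S q]
cccSqqq ⇒ ccccSqqqq   [S -> c S q]
ccccSqqqq ⇒ cccccSqqqqq   [S -> c S q]
cccccSqqqqq ⇒ ccccccqqqqqq   [S -> c q]

S ⇒ cSq ⇒ ccSqq ⇒ cccSqqq ⇒ ccccSqqqq ⇒ cccccSqqqqq ⇒ ccccccqqqqqq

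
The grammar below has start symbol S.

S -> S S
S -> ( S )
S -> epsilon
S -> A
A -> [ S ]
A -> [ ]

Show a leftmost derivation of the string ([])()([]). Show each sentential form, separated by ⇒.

S ⇒ SS ⇒ (S)S ⇒ (A)S ⇒ ([S])S ⇒ ([])S ⇒ ([])SS ⇒ ([])(S)S ⇒ ([])()S ⇒ ([])()(S) ⇒ ([])()(A) ⇒ ([])()([S]) ⇒ ([])()([])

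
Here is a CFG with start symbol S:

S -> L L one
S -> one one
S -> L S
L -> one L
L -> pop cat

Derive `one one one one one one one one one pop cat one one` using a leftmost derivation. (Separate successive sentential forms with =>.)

S => L S   [S -> L S]
L S => one L S   [L -> one L]
one L S => one one L S   [L -> one L]
one one L S => one one one L S   [L -> one L]
one one one L S => one one one one L S   [L -> one L]
one one one one L S => one one one one one L S   [L -> one L]
one one one one one L S => one one one one one one L S   [L -> one L]
one one one one one one L S => one one one one one one one L S   [L -> one L]
one one one one one one one L S => one one one one one one one one L S   [L -> one L]
one one one one one one one one L S => one one one one one one one one one L S   [L -> one L]
one one one one one one one one one L S => one one one one one one one one one pop cat S   [L -> pop cat]
one one one one one one one one one pop cat S => one one one one one one one one one pop cat one one   [S -> one one]

S => L S => one L S => one one L S => one one one L S => one one one one L S => one one one one one L S => one one one one one one L S => one one one one one one one L S => one one one one one one one one L S => one one one one one one one one one L S => one one one one one one one one one pop cat S => one one one one one one one one one pop cat one one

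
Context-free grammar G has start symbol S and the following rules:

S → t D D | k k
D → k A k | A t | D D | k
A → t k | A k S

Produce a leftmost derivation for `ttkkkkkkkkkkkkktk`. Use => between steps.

S => tDD => tAtD => tAkStD => tAkSkStD => tAkSkSkStD => tAkSkSkSkStD => ttkkSkSkSkStD => ttkkkkkSkSkStD => ttkkkkkkkkSkStD => ttkkkkkkkkkkkStD => ttkkkkkkkkkkkkktD => ttkkkkkkkkkkkkktk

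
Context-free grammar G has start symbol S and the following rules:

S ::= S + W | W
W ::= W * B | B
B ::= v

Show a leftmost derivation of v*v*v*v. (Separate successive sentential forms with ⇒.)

S ⇒ W ⇒ W*B ⇒ W*B*B ⇒ W*B*B*B ⇒ B*B*B*B ⇒ v*B*B*B ⇒ v*v*B*B ⇒ v*v*v*B ⇒ v*v*v*v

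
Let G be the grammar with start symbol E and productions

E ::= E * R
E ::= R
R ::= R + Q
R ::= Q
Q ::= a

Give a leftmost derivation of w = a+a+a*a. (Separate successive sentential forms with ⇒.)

E⇒E*R⇒R*R⇒R+Q*R⇒R+Q+Q*R⇒Q+Q+Q*R⇒a+Q+Q*R⇒a+a+Q*R⇒a+a+a*R⇒a+a+a*Q⇒a+a+a*a

E ⇒ E*R   [E ::= E * R]
E*R ⇒ R*R   [E ::= R]
R*R ⇒ R+Q*R   [R ::= R + Q]
R+Q*R ⇒ R+Q+Q*R   [R ::= R + Q]
R+Q+Q*R ⇒ Q+Q+Q*R   [R ::= Q]
Q+Q+Q*R ⇒ a+Q+Q*R   [Q ::= a]
a+Q+Q*R ⇒ a+a+Q*R   [Q ::= a]
a+a+Q*R ⇒ a+a+a*R   [Q ::= a]
a+a+a*R ⇒ a+a+a*Q   [R ::= Q]
a+a+a*Q ⇒ a+a+a*a   [Q ::= a]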